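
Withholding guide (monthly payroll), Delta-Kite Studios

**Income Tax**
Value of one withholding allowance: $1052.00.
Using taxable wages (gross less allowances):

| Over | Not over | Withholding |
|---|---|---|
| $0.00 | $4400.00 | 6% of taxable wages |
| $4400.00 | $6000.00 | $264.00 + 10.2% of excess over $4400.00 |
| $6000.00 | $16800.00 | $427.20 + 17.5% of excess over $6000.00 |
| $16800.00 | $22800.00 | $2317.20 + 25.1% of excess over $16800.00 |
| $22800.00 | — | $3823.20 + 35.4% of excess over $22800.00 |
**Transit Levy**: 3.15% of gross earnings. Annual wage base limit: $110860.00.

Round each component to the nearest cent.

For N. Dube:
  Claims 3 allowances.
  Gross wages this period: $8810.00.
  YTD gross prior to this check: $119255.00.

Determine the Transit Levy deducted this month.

Transit Levy: YTD $119255.00 ≥ cap $110860.00 → $0.00

$0.00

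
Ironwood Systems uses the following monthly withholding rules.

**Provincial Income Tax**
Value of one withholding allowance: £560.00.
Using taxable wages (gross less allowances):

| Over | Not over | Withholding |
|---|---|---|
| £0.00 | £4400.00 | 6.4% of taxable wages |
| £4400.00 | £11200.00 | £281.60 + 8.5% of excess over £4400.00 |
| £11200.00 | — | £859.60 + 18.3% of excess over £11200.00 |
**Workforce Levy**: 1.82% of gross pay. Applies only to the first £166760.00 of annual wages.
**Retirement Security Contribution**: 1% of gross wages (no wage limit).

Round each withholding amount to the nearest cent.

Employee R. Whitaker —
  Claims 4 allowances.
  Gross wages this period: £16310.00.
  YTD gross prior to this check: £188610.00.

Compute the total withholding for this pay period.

£1547.91

Provincial Income Tax: taxable = £16310.00 − 4×£560.00 = £14070.00
  £859.60 + 18.3% × (£14070.00 − £11200.00) = £859.60 + 18.3% × £2870.00 = £1384.81
Workforce Levy: YTD £188610.00 ≥ cap £166760.00 → £0.00
Retirement Security Contribution: 1% × £16310.00 = £163.10
Total: £1384.81 + £0.00 + £163.10 = £1547.91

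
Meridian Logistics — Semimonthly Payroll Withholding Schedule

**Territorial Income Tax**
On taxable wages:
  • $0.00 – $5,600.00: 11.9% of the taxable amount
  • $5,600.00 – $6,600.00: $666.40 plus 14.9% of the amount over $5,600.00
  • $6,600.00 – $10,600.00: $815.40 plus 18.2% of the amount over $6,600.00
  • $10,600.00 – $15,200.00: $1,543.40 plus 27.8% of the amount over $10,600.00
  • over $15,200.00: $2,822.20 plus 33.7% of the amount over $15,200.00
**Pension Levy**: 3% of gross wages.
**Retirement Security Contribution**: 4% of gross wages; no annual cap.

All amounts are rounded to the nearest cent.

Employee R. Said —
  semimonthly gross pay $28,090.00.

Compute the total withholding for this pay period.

$9,132.43

Territorial Income Tax: taxable = $28,090.00
  $2,822.20 + 33.7% × ($28,090.00 − $15,200.00) = $2,822.20 + 33.7% × $12,890.00 = $7,166.13
Pension Levy: 3% × $28,090.00 = $842.70
Retirement Security Contribution: 4% × $28,090.00 = $1,123.60
Total: $7,166.13 + $842.70 + $1,123.60 = $9,132.43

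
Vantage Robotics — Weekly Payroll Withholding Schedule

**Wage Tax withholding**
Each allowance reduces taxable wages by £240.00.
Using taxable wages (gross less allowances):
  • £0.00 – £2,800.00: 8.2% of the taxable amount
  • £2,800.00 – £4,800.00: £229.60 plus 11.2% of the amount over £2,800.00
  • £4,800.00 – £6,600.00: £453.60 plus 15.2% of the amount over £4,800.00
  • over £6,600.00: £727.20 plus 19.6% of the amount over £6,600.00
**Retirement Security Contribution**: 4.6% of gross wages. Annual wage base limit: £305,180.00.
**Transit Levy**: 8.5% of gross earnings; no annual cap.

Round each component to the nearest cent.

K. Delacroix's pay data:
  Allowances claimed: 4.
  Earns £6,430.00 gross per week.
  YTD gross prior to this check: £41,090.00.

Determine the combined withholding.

£1,397.77

Wage Tax: taxable = £6,430.00 − 4×£240.00 = £5,470.00
  £453.60 + 15.2% × (£5,470.00 − £4,800.00) = £453.60 + 15.2% × £670.00 = £555.44
Retirement Security Contribution: 4.6% × £6,430.00 = £295.78
Transit Levy: 8.5% × £6,430.00 = £546.55
Total: £555.44 + £295.78 + £546.55 = £1,397.77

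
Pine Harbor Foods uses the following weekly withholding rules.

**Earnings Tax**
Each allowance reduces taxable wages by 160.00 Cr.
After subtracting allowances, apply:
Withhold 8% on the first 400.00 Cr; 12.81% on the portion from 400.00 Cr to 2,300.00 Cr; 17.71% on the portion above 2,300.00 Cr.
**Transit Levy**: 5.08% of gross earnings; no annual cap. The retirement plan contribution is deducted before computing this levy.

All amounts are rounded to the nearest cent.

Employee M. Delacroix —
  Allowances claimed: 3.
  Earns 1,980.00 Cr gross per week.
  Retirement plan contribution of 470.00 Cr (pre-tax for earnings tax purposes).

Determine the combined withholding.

Earnings Tax: taxable = 1,980.00 Cr − 470.00 Cr − 3×160.00 Cr = 1,030.00 Cr
  32.00 Cr + 12.81% × (1,030.00 Cr − 400.00 Cr) = 32.00 Cr + 12.81% × 630.00 Cr = 112.70 Cr
Transit Levy: 5.08% × 1,510.00 Cr = 76.71 Cr
Total: 112.70 Cr + 76.71 Cr = 189.41 Cr

189.41 Cr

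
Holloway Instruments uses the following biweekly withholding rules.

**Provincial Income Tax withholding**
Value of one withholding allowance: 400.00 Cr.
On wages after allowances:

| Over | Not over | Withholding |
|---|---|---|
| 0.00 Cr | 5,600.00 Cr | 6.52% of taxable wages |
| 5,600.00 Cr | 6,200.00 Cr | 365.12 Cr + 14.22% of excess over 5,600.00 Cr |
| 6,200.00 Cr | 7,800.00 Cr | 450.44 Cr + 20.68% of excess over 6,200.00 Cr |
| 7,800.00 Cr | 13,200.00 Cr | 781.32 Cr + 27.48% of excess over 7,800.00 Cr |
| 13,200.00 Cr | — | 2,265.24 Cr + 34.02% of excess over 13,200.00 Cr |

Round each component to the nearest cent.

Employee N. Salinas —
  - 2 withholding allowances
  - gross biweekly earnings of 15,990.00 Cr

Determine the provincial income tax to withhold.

2,942.24 Cr

Provincial Income Tax: taxable = 15,990.00 Cr − 2×400.00 Cr = 15,190.00 Cr
  2,265.24 Cr + 34.02% × (15,190.00 Cr − 13,200.00 Cr) = 2,265.24 Cr + 34.02% × 1,990.00 Cr = 2,942.24 Cr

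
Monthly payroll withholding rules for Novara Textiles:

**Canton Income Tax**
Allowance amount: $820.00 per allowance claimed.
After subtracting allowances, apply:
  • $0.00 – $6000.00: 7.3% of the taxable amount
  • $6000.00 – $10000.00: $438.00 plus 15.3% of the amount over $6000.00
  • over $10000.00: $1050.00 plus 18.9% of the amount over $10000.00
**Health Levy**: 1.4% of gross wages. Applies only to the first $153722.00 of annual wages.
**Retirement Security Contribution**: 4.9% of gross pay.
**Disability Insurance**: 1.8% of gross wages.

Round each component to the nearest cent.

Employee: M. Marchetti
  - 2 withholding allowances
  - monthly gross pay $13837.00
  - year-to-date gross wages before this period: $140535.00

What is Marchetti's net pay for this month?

Canton Income Tax: taxable = $13837.00 − 2×$820.00 = $12197.00
  $1050.00 + 18.9% × ($12197.00 − $10000.00) = $1050.00 + 18.9% × $2197.00 = $1465.23
Health Levy: cap $153722.00 − YTD $140535.00 = $13187.00 subject; 1.4% × $13187.00 = $184.62
Retirement Security Contribution: 4.9% × $13837.00 = $678.01
Disability Insurance: 1.8% × $13837.00 = $249.07
Total withheld: $1465.23 + $184.62 + $678.01 + $249.07 = $2576.93
Net pay: $13837.00 − $2576.93 = $11260.07

$11260.07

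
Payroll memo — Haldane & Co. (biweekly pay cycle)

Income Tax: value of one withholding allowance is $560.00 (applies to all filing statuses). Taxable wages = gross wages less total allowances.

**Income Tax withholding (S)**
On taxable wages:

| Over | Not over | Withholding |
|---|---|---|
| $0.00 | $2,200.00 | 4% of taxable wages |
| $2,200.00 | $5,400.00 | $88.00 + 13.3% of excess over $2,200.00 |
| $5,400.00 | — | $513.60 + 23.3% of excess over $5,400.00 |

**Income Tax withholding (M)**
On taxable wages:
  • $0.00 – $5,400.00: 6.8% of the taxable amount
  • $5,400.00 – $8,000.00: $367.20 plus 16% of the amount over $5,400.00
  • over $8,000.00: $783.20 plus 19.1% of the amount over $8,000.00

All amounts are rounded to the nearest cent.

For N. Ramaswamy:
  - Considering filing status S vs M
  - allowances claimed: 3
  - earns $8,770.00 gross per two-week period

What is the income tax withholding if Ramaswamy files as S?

$907.37

Income Tax (S): taxable = $8,770.00 − 3×$560.00 = $7,090.00
  $513.60 + 23.3% × ($7,090.00 − $5,400.00) = $513.60 + 23.3% × $1,690.00 = $907.37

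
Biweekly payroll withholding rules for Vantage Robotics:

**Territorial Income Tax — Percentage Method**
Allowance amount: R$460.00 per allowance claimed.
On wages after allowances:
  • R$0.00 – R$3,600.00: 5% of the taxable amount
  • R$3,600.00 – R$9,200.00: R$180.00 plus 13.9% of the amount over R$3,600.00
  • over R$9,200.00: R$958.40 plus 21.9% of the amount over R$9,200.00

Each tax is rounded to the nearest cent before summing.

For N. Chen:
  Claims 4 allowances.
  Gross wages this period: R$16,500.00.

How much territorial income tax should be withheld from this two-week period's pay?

R$2,154.14

Territorial Income Tax: taxable = R$16,500.00 − 4×R$460.00 = R$14,660.00
  R$958.40 + 21.9% × (R$14,660.00 − R$9,200.00) = R$958.40 + 21.9% × R$5,460.00 = R$2,154.14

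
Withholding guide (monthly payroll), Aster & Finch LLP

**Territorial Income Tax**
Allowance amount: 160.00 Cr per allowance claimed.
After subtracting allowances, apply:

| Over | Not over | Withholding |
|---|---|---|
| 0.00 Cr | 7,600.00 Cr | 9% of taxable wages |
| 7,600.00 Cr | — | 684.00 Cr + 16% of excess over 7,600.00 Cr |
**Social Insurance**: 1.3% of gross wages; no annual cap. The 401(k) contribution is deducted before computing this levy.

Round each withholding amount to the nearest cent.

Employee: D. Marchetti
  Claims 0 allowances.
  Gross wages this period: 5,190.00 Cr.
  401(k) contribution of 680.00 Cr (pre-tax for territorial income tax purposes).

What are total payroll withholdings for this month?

464.53 Cr

Territorial Income Tax: taxable = 5,190.00 Cr − 680.00 Cr = 4,510.00 Cr
  9% × 4,510.00 Cr = 405.90 Cr
Social Insurance: 1.3% × 4,510.00 Cr = 58.63 Cr
Total: 405.90 Cr + 58.63 Cr = 464.53 Cr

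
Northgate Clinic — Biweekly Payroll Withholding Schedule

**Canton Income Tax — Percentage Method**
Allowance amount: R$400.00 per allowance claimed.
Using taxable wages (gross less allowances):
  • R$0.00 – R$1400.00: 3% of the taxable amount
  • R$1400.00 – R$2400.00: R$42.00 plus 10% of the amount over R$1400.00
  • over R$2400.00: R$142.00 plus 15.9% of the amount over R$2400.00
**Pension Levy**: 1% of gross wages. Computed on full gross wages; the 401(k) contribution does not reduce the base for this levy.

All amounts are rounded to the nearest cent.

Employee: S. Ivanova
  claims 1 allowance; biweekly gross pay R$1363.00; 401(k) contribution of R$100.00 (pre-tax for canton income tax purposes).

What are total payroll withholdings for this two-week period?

R$39.52

Canton Income Tax: taxable = R$1363.00 − R$100.00 − 1×R$400.00 = R$863.00
  3% × R$863.00 = R$25.89
Pension Levy: 1% × R$1363.00 = R$13.63
Total: R$25.89 + R$13.63 = R$39.52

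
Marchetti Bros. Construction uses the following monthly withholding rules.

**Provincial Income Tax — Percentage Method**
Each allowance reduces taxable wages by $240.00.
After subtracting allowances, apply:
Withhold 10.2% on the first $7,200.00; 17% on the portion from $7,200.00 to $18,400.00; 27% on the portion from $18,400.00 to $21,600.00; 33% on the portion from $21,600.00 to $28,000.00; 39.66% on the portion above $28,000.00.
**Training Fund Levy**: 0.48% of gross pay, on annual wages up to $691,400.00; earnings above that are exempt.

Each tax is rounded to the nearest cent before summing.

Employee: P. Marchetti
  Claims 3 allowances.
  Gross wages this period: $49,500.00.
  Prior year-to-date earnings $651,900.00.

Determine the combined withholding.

Provincial Income Tax: taxable = $49,500.00 − 3×$240.00 = $48,780.00
  $5,614.40 + 39.66% × ($48,780.00 − $28,000.00) = $5,614.40 + 39.66% × $20,780.00 = $13,855.75
Training Fund Levy: cap $691,400.00 − YTD $651,900.00 = $39,500.00 subject; 0.48% × $39,500.00 = $189.60
Total: $13,855.75 + $189.60 = $14,045.35

$14,045.35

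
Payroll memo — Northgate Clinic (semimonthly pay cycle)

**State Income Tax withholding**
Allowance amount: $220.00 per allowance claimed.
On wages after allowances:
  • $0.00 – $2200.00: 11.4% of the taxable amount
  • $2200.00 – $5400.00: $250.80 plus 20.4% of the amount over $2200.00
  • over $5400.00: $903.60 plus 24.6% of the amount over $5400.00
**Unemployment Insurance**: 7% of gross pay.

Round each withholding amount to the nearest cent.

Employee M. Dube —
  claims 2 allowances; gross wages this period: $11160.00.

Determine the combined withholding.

State Income Tax: taxable = $11160.00 − 2×$220.00 = $10720.00
  $903.60 + 24.6% × ($10720.00 − $5400.00) = $903.60 + 24.6% × $5320.00 = $2212.32
Unemployment Insurance: 7% × $11160.00 = $781.20
Total: $2212.32 + $781.20 = $2993.52

$2993.52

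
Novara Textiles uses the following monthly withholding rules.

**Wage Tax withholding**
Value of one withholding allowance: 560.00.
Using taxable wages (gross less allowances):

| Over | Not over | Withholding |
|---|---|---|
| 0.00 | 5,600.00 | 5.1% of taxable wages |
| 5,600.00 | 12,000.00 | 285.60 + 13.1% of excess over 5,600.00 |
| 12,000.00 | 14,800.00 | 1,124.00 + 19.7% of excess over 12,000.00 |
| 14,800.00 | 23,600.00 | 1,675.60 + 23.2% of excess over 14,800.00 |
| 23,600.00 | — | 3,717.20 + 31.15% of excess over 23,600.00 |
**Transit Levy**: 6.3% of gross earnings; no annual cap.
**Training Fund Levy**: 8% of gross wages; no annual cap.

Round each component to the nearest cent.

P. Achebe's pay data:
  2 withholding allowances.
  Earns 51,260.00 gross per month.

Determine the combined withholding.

Wage Tax: taxable = 51,260.00 − 2×560.00 = 50,140.00
  3,717.20 + 31.15% × (50,140.00 − 23,600.00) = 3,717.20 + 31.15% × 26,540.00 = 11,984.41
Transit Levy: 6.3% × 51,260.00 = 3,229.38
Training Fund Levy: 8% × 51,260.00 = 4,100.80
Total: 11,984.41 + 3,229.38 + 4,100.80 = 19,314.59

19,314.59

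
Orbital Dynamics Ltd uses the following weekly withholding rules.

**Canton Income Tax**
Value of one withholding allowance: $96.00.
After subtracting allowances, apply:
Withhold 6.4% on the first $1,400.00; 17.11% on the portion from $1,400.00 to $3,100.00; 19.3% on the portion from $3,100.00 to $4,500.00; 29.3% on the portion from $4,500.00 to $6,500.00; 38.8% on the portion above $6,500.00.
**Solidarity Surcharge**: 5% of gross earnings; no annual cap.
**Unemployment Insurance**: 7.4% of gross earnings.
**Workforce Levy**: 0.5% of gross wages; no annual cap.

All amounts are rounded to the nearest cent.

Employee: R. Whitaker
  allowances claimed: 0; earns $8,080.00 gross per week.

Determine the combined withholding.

Canton Income Tax: taxable = $8,080.00
  $1,236.67 + 38.8% × ($8,080.00 − $6,500.00) = $1,236.67 + 38.8% × $1,580.00 = $1,849.71
Solidarity Surcharge: 5% × $8,080.00 = $404.00
Unemployment Insurance: 7.4% × $8,080.00 = $597.92
Workforce Levy: 0.5% × $8,080.00 = $40.40
Total: $1,849.71 + $404.00 + $597.92 + $40.40 = $2,892.03

$2,892.03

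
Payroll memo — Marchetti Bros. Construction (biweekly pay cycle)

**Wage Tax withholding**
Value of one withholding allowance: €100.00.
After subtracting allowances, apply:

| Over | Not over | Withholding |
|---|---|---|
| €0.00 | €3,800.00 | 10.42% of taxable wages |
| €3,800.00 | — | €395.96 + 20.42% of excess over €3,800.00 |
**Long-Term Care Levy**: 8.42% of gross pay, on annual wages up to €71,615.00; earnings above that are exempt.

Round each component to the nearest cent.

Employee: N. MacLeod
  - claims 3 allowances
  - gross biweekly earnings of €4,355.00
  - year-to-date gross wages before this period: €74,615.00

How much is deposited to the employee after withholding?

Wage Tax: taxable = €4,355.00 − 3×€100.00 = €4,055.00
  €395.96 + 20.42% × (€4,055.00 − €3,800.00) = €395.96 + 20.42% × €255.00 = €448.03
Long-Term Care Levy: YTD €74,615.00 ≥ cap €71,615.00 → €0.00
Total withheld: €448.03 + €0.00 = €448.03
Net pay: €4,355.00 − €448.03 = €3,906.97

€3,906.97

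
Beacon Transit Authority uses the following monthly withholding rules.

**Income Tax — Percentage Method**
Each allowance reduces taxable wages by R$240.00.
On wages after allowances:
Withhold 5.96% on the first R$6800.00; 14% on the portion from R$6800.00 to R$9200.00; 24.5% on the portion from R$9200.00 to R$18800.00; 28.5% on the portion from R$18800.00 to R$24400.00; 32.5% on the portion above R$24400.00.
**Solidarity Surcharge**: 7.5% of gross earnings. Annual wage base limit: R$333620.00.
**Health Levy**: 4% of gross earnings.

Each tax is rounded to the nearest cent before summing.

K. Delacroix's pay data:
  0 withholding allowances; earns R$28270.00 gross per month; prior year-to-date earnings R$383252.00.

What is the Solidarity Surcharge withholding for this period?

Solidarity Surcharge: YTD R$383252.00 ≥ cap R$333620.00 → R$0.00

R$0.00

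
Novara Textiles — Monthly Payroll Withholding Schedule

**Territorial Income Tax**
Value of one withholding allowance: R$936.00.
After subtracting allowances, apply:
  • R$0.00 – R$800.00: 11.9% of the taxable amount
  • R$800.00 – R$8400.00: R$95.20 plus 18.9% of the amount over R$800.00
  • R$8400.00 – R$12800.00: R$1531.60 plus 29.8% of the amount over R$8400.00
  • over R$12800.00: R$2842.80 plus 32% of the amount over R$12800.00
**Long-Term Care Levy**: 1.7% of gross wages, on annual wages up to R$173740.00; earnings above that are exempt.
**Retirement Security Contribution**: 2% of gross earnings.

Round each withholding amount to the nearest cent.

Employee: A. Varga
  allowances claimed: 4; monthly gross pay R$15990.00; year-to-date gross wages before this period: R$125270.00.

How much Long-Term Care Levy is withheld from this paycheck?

R$271.83

Long-Term Care Levy: 1.7% × R$15990.00 = R$271.83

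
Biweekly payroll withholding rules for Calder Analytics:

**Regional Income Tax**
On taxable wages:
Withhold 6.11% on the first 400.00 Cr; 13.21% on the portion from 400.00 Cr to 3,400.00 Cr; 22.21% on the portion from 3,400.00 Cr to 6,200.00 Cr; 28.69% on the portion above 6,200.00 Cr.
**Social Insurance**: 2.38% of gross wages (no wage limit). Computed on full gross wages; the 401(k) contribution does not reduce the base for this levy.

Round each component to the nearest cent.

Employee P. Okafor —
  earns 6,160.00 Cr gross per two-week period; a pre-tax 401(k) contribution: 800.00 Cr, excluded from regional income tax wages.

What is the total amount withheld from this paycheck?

1,002.67 Cr

Regional Income Tax: taxable = 6,160.00 Cr − 800.00 Cr = 5,360.00 Cr
  420.74 Cr + 22.21% × (5,360.00 Cr − 3,400.00 Cr) = 420.74 Cr + 22.21% × 1,960.00 Cr = 856.06 Cr
Social Insurance: 2.38% × 6,160.00 Cr = 146.61 Cr
Total: 856.06 Cr + 146.61 Cr = 1,002.67 Cr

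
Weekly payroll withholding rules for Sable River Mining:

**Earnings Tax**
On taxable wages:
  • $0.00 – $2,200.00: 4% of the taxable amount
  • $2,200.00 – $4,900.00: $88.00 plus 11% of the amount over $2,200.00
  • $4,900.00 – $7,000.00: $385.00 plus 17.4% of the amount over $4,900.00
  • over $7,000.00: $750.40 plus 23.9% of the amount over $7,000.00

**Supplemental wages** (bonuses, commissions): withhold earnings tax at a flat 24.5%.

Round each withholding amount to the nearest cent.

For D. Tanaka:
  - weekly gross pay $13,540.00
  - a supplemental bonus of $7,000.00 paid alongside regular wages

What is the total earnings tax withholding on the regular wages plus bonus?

Earnings Tax: taxable = $13,540.00
  $750.40 + 23.9% × ($13,540.00 − $7,000.00) = $750.40 + 23.9% × $6,540.00 = $2,313.46
Supplemental (24.5% flat on bonus): 24.5% × $7,000.00 = $1,715.00
Total earnings tax: $2,313.46 + $1,715.00 = $4,028.46

$4,028.46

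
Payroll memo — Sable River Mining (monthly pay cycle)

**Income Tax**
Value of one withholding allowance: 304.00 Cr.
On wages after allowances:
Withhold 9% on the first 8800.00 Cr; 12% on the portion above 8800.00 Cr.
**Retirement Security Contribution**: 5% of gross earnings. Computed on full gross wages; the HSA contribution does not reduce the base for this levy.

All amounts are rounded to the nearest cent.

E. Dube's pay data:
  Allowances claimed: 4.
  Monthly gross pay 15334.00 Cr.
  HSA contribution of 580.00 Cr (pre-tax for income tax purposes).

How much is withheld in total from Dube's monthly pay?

2127.26 Cr

Income Tax: taxable = 15334.00 Cr − 580.00 Cr − 4×304.00 Cr = 13538.00 Cr
  792.00 Cr + 12% × (13538.00 Cr − 8800.00 Cr) = 792.00 Cr + 12% × 4738.00 Cr = 1360.56 Cr
Retirement Security Contribution: 5% × 15334.00 Cr = 766.70 Cr
Total: 1360.56 Cr + 766.70 Cr = 2127.26 Cr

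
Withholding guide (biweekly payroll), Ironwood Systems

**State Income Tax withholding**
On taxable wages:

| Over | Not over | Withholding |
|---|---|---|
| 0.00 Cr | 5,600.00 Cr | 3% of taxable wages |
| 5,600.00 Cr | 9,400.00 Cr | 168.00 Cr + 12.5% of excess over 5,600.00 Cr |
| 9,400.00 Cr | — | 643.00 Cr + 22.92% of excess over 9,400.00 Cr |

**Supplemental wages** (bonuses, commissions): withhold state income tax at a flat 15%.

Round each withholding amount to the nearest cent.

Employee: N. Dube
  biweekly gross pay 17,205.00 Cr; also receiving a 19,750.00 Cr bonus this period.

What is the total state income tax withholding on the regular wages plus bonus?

5,394.41 Cr

State Income Tax: taxable = 17,205.00 Cr
  643.00 Cr + 22.92% × (17,205.00 Cr − 9,400.00 Cr) = 643.00 Cr + 22.92% × 7,805.00 Cr = 2,431.91 Cr
Supplemental (15% flat on bonus): 15% × 19,750.00 Cr = 2,962.50 Cr
Total state income tax: 2,431.91 Cr + 2,962.50 Cr = 5,394.41 Cr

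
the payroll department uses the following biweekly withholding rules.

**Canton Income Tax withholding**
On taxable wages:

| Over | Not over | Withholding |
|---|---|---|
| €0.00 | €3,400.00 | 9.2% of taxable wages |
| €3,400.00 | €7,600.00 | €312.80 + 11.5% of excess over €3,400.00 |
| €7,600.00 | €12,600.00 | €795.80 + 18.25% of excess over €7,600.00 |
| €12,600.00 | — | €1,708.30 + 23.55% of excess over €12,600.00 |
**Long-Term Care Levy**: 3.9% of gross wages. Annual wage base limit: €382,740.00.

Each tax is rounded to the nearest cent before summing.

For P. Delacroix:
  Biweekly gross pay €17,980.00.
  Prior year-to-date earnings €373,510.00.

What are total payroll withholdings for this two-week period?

Canton Income Tax: taxable = €17,980.00
  €1,708.30 + 23.55% × (€17,980.00 − €12,600.00) = €1,708.30 + 23.55% × €5,380.00 = €2,975.29
Long-Term Care Levy: cap €382,740.00 − YTD €373,510.00 = €9,230.00 subject; 3.9% × €9,230.00 = €359.97
Total: €2,975.29 + €359.97 = €3,335.26

€3,335.26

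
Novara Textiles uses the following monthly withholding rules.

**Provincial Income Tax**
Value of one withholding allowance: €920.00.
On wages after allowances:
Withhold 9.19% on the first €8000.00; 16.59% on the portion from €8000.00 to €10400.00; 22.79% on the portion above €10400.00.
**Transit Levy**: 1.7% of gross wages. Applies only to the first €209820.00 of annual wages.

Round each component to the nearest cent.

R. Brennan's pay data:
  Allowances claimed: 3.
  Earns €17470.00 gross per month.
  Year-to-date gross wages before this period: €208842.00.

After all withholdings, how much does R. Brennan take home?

Provincial Income Tax: taxable = €17470.00 − 3×€920.00 = €14710.00
  €1133.36 + 22.79% × (€14710.00 − €10400.00) = €1133.36 + 22.79% × €4310.00 = €2115.61
Transit Levy: cap €209820.00 − YTD €208842.00 = €978.00 subject; 1.7% × €978.00 = €16.63
Total withheld: €2115.61 + €16.63 = €2132.24
Net pay: €17470.00 − €2132.24 = €15337.76

€15337.76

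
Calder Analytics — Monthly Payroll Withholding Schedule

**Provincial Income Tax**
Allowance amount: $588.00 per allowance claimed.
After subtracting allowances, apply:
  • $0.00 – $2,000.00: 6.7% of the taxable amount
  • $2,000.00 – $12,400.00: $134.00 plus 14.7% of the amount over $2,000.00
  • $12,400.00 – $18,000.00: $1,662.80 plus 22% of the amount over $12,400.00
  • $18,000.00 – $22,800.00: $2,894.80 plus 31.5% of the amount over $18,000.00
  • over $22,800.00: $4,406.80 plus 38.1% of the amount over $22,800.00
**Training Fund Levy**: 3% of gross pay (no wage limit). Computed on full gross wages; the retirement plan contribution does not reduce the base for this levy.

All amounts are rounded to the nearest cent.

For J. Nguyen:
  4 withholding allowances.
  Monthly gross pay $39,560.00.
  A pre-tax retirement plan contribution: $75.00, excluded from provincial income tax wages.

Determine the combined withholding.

Provincial Income Tax: taxable = $39,560.00 − $75.00 − 4×$588.00 = $37,133.00
  $4,406.80 + 38.1% × ($37,133.00 − $22,800.00) = $4,406.80 + 38.1% × $14,333.00 = $9,867.67
Training Fund Levy: 3% × $39,560.00 = $1,186.80
Total: $9,867.67 + $1,186.80 = $11,054.47

$11,054.47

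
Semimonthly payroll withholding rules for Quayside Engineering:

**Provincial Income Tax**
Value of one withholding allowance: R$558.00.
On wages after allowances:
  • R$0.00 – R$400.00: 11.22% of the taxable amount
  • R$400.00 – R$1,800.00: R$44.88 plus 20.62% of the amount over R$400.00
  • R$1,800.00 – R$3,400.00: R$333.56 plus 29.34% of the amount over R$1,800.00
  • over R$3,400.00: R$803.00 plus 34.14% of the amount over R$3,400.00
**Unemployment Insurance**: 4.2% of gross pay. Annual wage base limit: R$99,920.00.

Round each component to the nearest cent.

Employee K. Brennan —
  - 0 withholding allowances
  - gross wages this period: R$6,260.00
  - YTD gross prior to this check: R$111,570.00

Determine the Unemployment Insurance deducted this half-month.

Unemployment Insurance: YTD R$111,570.00 ≥ cap R$99,920.00 → R$0.00

R$0.00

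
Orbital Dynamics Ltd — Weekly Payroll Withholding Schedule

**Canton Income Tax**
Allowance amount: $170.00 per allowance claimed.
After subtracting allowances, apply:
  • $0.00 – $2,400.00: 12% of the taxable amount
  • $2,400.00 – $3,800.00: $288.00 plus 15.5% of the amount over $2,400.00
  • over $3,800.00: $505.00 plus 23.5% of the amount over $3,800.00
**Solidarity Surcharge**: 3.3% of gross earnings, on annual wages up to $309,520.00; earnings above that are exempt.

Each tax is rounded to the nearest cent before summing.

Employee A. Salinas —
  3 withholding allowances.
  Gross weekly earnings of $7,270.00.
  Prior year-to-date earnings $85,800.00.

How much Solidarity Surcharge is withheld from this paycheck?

$239.91

Solidarity Surcharge: 3.3% × $7,270.00 = $239.91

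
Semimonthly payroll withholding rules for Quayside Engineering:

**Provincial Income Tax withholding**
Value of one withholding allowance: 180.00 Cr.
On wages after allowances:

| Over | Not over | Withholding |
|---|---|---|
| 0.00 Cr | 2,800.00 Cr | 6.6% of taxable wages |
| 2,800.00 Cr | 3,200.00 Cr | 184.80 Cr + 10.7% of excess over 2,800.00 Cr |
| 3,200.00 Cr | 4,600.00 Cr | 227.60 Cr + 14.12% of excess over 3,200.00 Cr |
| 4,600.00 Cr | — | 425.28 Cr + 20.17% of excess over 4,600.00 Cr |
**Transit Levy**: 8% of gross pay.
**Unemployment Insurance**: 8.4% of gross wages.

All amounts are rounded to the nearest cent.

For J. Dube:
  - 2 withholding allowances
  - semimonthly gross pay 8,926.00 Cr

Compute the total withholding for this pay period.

Provincial Income Tax: taxable = 8,926.00 Cr − 2×180.00 Cr = 8,566.00 Cr
  425.28 Cr + 20.17% × (8,566.00 Cr − 4,600.00 Cr) = 425.28 Cr + 20.17% × 3,966.00 Cr = 1,225.22 Cr
Transit Levy: 8% × 8,926.00 Cr = 714.08 Cr
Unemployment Insurance: 8.4% × 8,926.00 Cr = 749.78 Cr
Total: 1,225.22 Cr + 714.08 Cr + 749.78 Cr = 2,689.08 Cr

2,689.08 Cr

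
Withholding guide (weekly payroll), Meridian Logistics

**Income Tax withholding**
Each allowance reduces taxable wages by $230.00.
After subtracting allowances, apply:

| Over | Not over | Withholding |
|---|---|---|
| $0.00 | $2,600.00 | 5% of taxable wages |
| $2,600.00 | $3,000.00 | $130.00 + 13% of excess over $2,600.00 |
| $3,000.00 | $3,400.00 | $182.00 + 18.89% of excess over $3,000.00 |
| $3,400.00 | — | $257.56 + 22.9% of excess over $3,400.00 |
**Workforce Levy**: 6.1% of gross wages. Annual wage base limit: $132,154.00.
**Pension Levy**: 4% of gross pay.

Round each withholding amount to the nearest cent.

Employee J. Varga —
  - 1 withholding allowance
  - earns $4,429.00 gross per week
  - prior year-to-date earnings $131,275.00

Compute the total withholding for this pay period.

Income Tax: taxable = $4,429.00 − 1×$230.00 = $4,199.00
  $257.56 + 22.9% × ($4,199.00 − $3,400.00) = $257.56 + 22.9% × $799.00 = $440.53
Workforce Levy: cap $132,154.00 − YTD $131,275.00 = $879.00 subject; 6.1% × $879.00 = $53.62
Pension Levy: 4% × $4,429.00 = $177.16
Total: $440.53 + $53.62 + $177.16 = $671.31

$671.31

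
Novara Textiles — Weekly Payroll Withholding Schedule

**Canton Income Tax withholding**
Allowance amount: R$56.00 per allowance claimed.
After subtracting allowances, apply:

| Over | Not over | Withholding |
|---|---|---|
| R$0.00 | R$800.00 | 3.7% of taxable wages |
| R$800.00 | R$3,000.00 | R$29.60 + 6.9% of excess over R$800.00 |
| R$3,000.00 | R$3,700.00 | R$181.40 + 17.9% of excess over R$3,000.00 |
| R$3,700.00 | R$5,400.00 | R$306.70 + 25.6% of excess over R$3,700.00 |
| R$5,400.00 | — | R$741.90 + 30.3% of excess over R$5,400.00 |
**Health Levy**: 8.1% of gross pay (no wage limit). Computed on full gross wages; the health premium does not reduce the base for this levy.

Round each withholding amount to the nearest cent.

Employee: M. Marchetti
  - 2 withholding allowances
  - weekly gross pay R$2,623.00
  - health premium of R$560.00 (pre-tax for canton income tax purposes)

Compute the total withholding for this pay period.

Canton Income Tax: taxable = R$2,623.00 − R$560.00 − 2×R$56.00 = R$1,951.00
  R$29.60 + 6.9% × (R$1,951.00 − R$800.00) = R$29.60 + 6.9% × R$1,151.00 = R$109.02
Health Levy: 8.1% × R$2,623.00 = R$212.46
Total: R$109.02 + R$212.46 = R$321.48

R$321.48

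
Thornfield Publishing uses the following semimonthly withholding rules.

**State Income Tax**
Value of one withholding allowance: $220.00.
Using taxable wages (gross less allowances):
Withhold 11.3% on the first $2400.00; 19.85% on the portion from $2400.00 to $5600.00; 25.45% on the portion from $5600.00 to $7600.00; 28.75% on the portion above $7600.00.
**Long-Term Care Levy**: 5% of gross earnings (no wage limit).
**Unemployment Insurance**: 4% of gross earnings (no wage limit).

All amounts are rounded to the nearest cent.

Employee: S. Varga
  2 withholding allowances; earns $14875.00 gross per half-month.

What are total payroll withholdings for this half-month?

$4719.21

State Income Tax: taxable = $14875.00 − 2×$220.00 = $14435.00
  $1415.40 + 28.75% × ($14435.00 − $7600.00) = $1415.40 + 28.75% × $6835.00 = $3380.46
Long-Term Care Levy: 5% × $14875.00 = $743.75
Unemployment Insurance: 4% × $14875.00 = $595.00
Total: $3380.46 + $743.75 + $595.00 = $4719.21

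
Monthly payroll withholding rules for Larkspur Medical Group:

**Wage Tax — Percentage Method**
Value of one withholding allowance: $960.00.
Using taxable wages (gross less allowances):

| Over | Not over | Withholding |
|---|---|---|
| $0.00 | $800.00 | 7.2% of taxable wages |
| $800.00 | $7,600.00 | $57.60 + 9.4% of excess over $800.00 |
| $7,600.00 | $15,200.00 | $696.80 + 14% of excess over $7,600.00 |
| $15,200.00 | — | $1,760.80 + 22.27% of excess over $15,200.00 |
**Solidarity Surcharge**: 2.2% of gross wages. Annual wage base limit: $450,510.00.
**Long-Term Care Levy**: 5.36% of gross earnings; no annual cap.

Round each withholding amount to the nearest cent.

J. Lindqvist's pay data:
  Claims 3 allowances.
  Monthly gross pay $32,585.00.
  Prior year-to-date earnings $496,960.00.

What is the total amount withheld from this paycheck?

Wage Tax: taxable = $32,585.00 − 3×$960.00 = $29,705.00
  $1,760.80 + 22.27% × ($29,705.00 − $15,200.00) = $1,760.80 + 22.27% × $14,505.00 = $4,991.06
Solidarity Surcharge: YTD $496,960.00 ≥ cap $450,510.00 → $0.00
Long-Term Care Levy: 5.36% × $32,585.00 = $1,746.56
Total: $4,991.06 + $0.00 + $1,746.56 = $6,737.62

$6,737.62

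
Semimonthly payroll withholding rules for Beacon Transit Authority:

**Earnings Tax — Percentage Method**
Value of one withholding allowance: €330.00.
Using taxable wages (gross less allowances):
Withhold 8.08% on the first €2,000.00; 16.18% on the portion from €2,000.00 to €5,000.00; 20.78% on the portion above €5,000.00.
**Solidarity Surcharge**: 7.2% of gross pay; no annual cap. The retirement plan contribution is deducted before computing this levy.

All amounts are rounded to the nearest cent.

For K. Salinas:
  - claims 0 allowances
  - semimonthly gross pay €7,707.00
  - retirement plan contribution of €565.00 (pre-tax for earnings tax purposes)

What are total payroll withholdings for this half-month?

Earnings Tax: taxable = €7,707.00 − €565.00 = €7,142.00
  €647.00 + 20.78% × (€7,142.00 − €5,000.00) = €647.00 + 20.78% × €2,142.00 = €1,092.11
Solidarity Surcharge: 7.2% × €7,142.00 = €514.22
Total: €1,092.11 + €514.22 = €1,606.33

€1,606.33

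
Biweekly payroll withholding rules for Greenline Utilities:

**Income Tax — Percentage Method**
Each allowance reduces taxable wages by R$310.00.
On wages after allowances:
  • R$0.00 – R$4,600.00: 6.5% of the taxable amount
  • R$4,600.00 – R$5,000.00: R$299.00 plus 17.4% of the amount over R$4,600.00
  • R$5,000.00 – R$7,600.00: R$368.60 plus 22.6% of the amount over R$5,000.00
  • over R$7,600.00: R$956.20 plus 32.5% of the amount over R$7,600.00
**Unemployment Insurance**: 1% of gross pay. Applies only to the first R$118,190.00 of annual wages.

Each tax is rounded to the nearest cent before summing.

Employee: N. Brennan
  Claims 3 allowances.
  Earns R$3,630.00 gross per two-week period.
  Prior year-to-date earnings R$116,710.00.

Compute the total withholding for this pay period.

Income Tax: taxable = R$3,630.00 − 3×R$310.00 = R$2,700.00
  6.5% × R$2,700.00 = R$175.50
Unemployment Insurance: cap R$118,190.00 − YTD R$116,710.00 = R$1,480.00 subject; 1% × R$1,480.00 = R$14.80
Total: R$175.50 + R$14.80 = R$190.30

R$190.30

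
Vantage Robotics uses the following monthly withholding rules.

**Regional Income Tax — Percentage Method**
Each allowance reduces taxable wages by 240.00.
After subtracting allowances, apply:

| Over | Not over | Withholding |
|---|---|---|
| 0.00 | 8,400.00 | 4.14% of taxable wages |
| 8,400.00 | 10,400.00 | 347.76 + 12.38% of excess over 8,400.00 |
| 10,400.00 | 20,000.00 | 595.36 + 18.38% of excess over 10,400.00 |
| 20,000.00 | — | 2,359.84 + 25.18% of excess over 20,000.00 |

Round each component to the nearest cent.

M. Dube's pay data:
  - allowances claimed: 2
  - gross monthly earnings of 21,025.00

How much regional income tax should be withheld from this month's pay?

Regional Income Tax: taxable = 21,025.00 − 2×240.00 = 20,545.00
  2,359.84 + 25.18% × (20,545.00 − 20,000.00) = 2,359.84 + 25.18% × 545.00 = 2,497.07

2,497.07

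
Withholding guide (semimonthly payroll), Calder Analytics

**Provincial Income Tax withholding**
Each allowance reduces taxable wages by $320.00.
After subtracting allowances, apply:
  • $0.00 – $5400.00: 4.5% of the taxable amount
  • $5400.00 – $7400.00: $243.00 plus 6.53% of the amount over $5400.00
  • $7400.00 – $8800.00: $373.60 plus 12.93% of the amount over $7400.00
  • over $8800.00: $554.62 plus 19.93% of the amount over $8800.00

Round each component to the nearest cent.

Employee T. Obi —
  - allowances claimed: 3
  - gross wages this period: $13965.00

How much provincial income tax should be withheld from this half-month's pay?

$1392.68

Provincial Income Tax: taxable = $13965.00 − 3×$320.00 = $13005.00
  $554.62 + 19.93% × ($13005.00 − $8800.00) = $554.62 + 19.93% × $4205.00 = $1392.68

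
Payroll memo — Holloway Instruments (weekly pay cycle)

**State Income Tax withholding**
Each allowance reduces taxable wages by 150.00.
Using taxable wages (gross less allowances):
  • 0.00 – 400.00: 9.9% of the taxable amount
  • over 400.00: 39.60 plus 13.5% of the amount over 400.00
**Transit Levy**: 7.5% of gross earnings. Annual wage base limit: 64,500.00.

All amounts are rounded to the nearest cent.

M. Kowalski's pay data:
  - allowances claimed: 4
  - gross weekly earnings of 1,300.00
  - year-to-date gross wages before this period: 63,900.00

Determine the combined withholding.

State Income Tax: taxable = 1,300.00 − 4×150.00 = 700.00
  39.60 + 13.5% × (700.00 − 400.00) = 39.60 + 13.5% × 300.00 = 80.10
Transit Levy: cap 64,500.00 − YTD 63,900.00 = 600.00 subject; 7.5% × 600.00 = 45.00
Total: 80.10 + 45.00 = 125.10

125.10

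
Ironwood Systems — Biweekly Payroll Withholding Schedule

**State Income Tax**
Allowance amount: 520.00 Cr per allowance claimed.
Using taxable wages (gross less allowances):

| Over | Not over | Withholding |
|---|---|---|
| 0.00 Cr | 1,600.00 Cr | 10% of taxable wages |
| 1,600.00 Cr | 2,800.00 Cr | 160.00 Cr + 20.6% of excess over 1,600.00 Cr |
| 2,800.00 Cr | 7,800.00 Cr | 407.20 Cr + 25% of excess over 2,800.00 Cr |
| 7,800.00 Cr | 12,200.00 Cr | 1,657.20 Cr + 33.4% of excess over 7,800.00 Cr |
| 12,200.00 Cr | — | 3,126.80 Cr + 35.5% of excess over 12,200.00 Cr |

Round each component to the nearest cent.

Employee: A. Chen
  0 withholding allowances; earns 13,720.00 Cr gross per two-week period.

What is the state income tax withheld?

State Income Tax: taxable = 13,720.00 Cr
  3,126.80 Cr + 35.5% × (13,720.00 Cr − 12,200.00 Cr) = 3,126.80 Cr + 35.5% × 1,520.00 Cr = 3,666.40 Cr

3,666.40 Cr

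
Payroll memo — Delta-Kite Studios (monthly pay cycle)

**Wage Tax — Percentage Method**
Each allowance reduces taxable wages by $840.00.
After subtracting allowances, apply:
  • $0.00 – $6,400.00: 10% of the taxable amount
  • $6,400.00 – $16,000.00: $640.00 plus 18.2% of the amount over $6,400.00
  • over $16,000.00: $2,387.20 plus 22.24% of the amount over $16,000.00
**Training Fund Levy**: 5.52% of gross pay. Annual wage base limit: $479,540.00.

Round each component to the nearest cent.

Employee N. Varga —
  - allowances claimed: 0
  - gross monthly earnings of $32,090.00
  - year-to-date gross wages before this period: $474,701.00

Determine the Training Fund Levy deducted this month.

$267.11

Training Fund Levy: cap $479,540.00 − YTD $474,701.00 = $4,839.00 subject; 5.52% × $4,839.00 = $267.11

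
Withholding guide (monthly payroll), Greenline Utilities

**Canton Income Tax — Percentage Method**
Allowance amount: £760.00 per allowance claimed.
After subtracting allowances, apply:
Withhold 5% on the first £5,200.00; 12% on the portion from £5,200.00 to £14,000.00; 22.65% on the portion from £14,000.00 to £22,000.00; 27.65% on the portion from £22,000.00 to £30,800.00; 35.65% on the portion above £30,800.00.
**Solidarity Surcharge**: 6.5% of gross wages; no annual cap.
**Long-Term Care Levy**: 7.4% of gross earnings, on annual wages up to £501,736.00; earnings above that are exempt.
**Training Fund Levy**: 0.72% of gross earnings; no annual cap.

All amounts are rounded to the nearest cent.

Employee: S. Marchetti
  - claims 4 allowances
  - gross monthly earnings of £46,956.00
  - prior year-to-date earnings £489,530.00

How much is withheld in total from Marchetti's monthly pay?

£14,530.51

Canton Income Tax: taxable = £46,956.00 − 4×£760.00 = £43,916.00
  £5,561.20 + 35.65% × (£43,916.00 − £30,800.00) = £5,561.20 + 35.65% × £13,116.00 = £10,237.05
Solidarity Surcharge: 6.5% × £46,956.00 = £3,052.14
Long-Term Care Levy: cap £501,736.00 − YTD £489,530.00 = £12,206.00 subject; 7.4% × £12,206.00 = £903.24
Training Fund Levy: 0.72% × £46,956.00 = £338.08
Total: £10,237.05 + £3,052.14 + £903.24 + £338.08 = £14,530.51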